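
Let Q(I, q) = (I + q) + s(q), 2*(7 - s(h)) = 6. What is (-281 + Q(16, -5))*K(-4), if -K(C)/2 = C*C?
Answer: 8512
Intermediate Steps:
s(h) = 4 (s(h) = 7 - ½*6 = 7 - 3 = 4)
Q(I, q) = 4 + I + q (Q(I, q) = (I + q) + 4 = 4 + I + q)
K(C) = -2*C² (K(C) = -2*C*C = -2*C²)
(-281 + Q(16, -5))*K(-4) = (-281 + (4 + 16 - 5))*(-2*(-4)²) = (-281 + 15)*(-2*16) = -266*(-32) = 8512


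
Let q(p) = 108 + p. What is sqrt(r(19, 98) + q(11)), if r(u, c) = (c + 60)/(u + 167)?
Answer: sqrt(1036578)/93 ≈ 10.948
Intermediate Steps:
r(u, c) = (60 + c)/(167 + u)
sqrt(r(19, 98) + q(11)) = sqrt((60 + 98)/(167 + 19) + (108 + 11)) = sqrt(158/186 + 119) = sqrt((1/186)*158 + 119) = sqrt(79/93 + 119) = sqrt(11146/93) = sqrt(1036578)/93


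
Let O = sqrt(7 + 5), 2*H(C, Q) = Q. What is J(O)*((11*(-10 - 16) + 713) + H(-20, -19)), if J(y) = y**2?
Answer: 5010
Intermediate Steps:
H(C, Q) = Q/2
O = 2*sqrt(3) (O = sqrt(12) = 2*sqrt(3) ≈ 3.4641)
J(O)*((11*(-10 - 16) + 713) + H(-20, -19)) = (2*sqrt(3))**2*((11*(-10 - 16) + 713) + (1/2)*(-19)) = 12*((11*(-26) + 713) - 19/2) = 12*((-286 + 713) - 19/2) = 12*(427 - 19/2) = 12*(835/2) = 5010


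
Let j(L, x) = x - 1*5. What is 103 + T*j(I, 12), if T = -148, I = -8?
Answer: -933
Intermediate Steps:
j(L, x) = -5 + x (j(L, x) = x - 5 = -5 + x)
103 + T*j(I, 12) = 103 - 148*(-5 + 12) = 103 - 148*7 = 103 - 1036 = -933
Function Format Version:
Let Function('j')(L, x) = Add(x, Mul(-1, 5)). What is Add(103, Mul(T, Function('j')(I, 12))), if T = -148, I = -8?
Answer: -933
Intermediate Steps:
Function('j')(L, x) = Add(-5, x) (Function('j')(L, x) = Add(x, -5) = Add(-5, x))
Add(103, Mul(T, Function('j')(I, 12))) = Add(103, Mul(-148, Add(-5, 12))) = Add(103, Mul(-148, 7)) = Add(103, -1036) = -933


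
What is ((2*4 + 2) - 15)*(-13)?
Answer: 65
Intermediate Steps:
((2*4 + 2) - 15)*(-13) = ((8 + 2) - 15)*(-13) = (10 - 15)*(-13) = -5*(-13) = 65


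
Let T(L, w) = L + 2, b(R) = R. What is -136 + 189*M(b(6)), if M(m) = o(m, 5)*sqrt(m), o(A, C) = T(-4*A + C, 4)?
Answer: -136 - 3213*sqrt(6) ≈ -8006.2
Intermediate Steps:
T(L, w) = 2 + L
o(A, C) = 2 + C - 4*A (o(A, C) = 2 + (-4*A + C) = 2 + (C - 4*A) = 2 + C - 4*A)
M(m) = sqrt(m)*(7 - 4*m) (M(m) = (2 + 5 - 4*m)*sqrt(m) = (7 - 4*m)*sqrt(m) = sqrt(m)*(7 - 4*m))
-136 + 189*M(b(6)) = -136 + 189*(sqrt(6)*(7 - 4*6)) = -136 + 189*(sqrt(6)*(7 - 24)) = -136 + 189*(sqrt(6)*(-17)) = -136 + 189*(-17*sqrt(6)) = -136 - 3213*sqrt(6)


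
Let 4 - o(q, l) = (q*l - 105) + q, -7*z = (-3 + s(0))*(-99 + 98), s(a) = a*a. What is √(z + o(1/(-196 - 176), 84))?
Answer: √184438065/1302 ≈ 10.431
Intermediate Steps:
s(a) = a²
z = -3/7 (z = -(-3 + 0²)*(-99 + 98)/7 = -(-3 + 0)*(-1)/7 = -(-3)*(-1)/7 = -⅐*3 = -3/7 ≈ -0.42857)
o(q, l) = 109 - q - l*q (o(q, l) = 4 - ((q*l - 105) + q) = 4 - ((l*q - 105) + q) = 4 - ((-105 + l*q) + q) = 4 - (-105 + q + l*q) = 4 + (105 - q - l*q) = 109 - q - l*q)
√(z + o(1/(-196 - 176), 84)) = √(-3/7 + (109 - 1/(-196 - 176) - 1*84/(-196 - 176))) = √(-3/7 + (109 - 1/(-372) - 1*84/(-372))) = √(-3/7 + (109 - 1*(-1/372) - 1*84*(-1/372))) = √(-3/7 + (109 + 1/372 + 7/31)) = √(-3/7 + 40633/372) = √(283315/2604) = √184438065/1302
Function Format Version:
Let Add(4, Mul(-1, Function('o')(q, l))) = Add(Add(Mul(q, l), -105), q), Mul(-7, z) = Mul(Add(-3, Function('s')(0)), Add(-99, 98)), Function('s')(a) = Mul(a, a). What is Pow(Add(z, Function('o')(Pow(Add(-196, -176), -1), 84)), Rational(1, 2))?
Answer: Mul(Rational(1, 1302), Pow(184438065, Rational(1, 2))) ≈ 10.431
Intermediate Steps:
Function('s')(a) = Pow(a, 2)
z = Rational(-3, 7) (z = Mul(Rational(-1, 7), Mul(Add(-3, Pow(0, 2)), Add(-99, 98))) = Mul(Rational(-1, 7), Mul(Add(-3, 0), -1)) = Mul(Rational(-1, 7), Mul(-3, -1)) = Mul(Rational(-1, 7), 3) = Rational(-3, 7) ≈ -0.42857)
Function('o')(q, l) = Add(109, Mul(-1, q), Mul(-1, l, q)) (Function('o')(q, l) = Add(4, Mul(-1, Add(Add(Mul(q, l), -105), q))) = Add(4, Mul(-1, Add(Add(Mul(l, q), -105), q))) = Add(4, Mul(-1, Add(Add(-105, Mul(l, q)), q))) = Add(4, Mul(-1, Add(-105, q, Mul(l, q)))) = Add(4, Add(105, Mul(-1, q), Mul(-1, l, q))) = Add(109, Mul(-1, q), Mul(-1, l, q)))
Pow(Add(z, Function('o')(Pow(Add(-196, -176), -1), 84)), Rational(1, 2)) = Pow(Add(Rational(-3, 7), Add(109, Mul(-1, Pow(Add(-196, -176), -1)), Mul(-1, 84, Pow(Add(-196, -176), -1)))), Rational(1, 2)) = Pow(Add(Rational(-3, 7), Add(109, Mul(-1, Pow(-372, -1)), Mul(-1, 84, Pow(-372, -1)))), Rational(1, 2)) = Pow(Add(Rational(-3, 7), Add(109, Mul(-1, Rational(-1, 372)), Mul(-1, 84, Rational(-1, 372)))), Rational(1, 2)) = Pow(Add(Rational(-3, 7), Add(109, Rational(1, 372), Rational(7, 31))), Rational(1, 2)) = Pow(Add(Rational(-3, 7), Rational(40633, 372)), Rational(1, 2)) = Pow(Rational(283315, 2604), Rational(1, 2)) = Mul(Rational(1, 1302), Pow(184438065, Rational(1, 2)))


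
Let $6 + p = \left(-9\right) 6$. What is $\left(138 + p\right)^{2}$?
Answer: $6084$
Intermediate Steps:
$p = -60$ ($p = -6 - 54 = -60$)
$\left(138 + p\right)^{2} = \left(138 - 60\right)^{2} = 78^{2} = 6084$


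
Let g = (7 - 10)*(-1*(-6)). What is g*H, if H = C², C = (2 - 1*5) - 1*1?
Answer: -288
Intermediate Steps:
C = -4 (C = (2 - 5) - 1 = -3 - 1 = -4)
H = 16 (H = (-4)² = 16)
g = -18 (g = -3*6 = -18)
g*H = -18*16 = -288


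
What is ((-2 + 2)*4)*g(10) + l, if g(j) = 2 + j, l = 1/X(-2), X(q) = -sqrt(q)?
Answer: I*sqrt(2)/2 ≈ 0.70711*I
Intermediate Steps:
l = I*sqrt(2)/2 (l = 1/(-sqrt(-2)) = 1/(-I*sqrt(2)) = I*sqrt(2)/2 ≈ 0.70711*I)
((-2 + 2)*4)*g(10) + l = ((-2 + 2)*4)*(2 + 10) + I*sqrt(2)/2 = (0*4)*12 + I*sqrt(2)/2 = 0*12 + I*sqrt(2)/2 = 0 + I*sqrt(2)/2 = I*sqrt(2)/2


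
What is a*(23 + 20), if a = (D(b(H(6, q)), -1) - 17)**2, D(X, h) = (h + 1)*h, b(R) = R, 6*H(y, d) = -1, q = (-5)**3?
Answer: 12427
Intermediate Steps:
q = -125
H(y, d) = -1/6 (H(y, d) = (1/6)*(-1) = -1/6)
D(X, h) = h*(1 + h) (D(X, h) = (1 + h)*h = h*(1 + h))
a = 289 (a = (-(1 - 1) - 17)**2 = (-1*0 - 17)**2 = (0 - 17)**2 = (-17)**2 = 289)
a*(23 + 20) = 289*(23 + 20) = 289*43 = 12427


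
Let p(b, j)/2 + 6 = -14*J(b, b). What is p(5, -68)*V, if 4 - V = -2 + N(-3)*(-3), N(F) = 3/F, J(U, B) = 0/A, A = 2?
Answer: -36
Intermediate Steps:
J(U, B) = 0 (J(U, B) = 0/2 = 0*(½) = 0)
p(b, j) = -12 (p(b, j) = -12 + 2*(-14*0) = -12 + 2*0 = -12 + 0 = -12)
V = 3 (V = 4 - (-2 + (3/(-3))*(-3)) = 4 - (-2 + (3*(-⅓))*(-3)) = 4 - (-2 - 1*(-3)) = 4 - (-2 + 3) = 4 - 1*1 = 4 - 1 = 3)
p(5, -68)*V = -12*3 = -36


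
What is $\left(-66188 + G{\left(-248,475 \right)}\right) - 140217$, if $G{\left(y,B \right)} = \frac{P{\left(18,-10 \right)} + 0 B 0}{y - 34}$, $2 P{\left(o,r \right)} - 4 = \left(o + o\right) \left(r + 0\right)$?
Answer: $- \frac{29103016}{141} \approx -2.064 \cdot 10^{5}$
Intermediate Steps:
$P{\left(o,r \right)} = 2 + o r$ ($P{\left(o,r \right)} = 2 + \frac{\left(o + o\right) \left(r + 0\right)}{2} = 2 + \frac{2 o r}{2} = 2 + o r$)
$G{\left(y,B \right)} = - \frac{178}{-34 + y}$ ($G{\left(y,B \right)} = \frac{\left(2 + 18 \left(-10\right)\right) + 0 B 0}{y - 34} = \frac{\left(2 - 180\right) + 0 \cdot 0}{-34 + y} = \frac{-178 + 0}{-34 + y} = - \frac{178}{-34 + y}$)
$\left(-66188 + G{\left(-248,475 \right)}\right) - 140217 = \left(-66188 - \frac{178}{-34 - 248}\right) - 140217 = \left(-66188 - \frac{178}{-282}\right) - 140217 = \left(-66188 - - \frac{89}{141}\right) - 140217 = \left(-66188 + \frac{89}{141}\right) - 140217 = - \frac{9332419}{141} - 140217 = - \frac{29103016}{141}$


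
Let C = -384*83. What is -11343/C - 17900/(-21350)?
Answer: 5417879/4536448 ≈ 1.1943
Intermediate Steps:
C = -31872
-11343/C - 17900/(-21350) = -11343/(-31872) - 17900/(-21350) = -11343*(-1/31872) - 17900*(-1/21350) = 3781/10624 + 358/427 = 5417879/4536448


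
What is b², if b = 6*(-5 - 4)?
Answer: 2916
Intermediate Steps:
b = -54 (b = 6*(-9) = -54)
b² = (-54)² = 2916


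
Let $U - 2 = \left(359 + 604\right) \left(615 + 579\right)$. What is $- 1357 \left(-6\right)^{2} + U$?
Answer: $1100972$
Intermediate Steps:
$U = 1149824$ ($U = 2 + \left(359 + 604\right) \left(615 + 579\right) = 2 + 963 \cdot 1194 = 2 + 1149822 = 1149824$)
$- 1357 \left(-6\right)^{2} + U = - 1357 \left(-6\right)^{2} + 1149824 = \left(-1357\right) 36 + 1149824 = -48852 + 1149824 = 1100972$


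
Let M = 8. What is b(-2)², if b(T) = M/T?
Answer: 16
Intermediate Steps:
b(T) = 8/T
b(-2)² = (8/(-2))² = (8*(-½))² = (-4)² = 16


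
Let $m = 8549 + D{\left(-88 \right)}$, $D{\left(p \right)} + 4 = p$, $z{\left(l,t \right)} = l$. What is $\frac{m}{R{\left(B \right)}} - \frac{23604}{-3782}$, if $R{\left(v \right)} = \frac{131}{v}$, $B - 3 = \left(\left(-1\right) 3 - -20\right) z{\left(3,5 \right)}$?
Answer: $\frac{865124160}{247721} \approx 3492.3$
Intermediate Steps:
$D{\left(p \right)} = -4 + p$
$m = 8457$ ($m = 8549 - 92 = 8457$)
$B = 54$ ($B = 3 + \left(\left(-1\right) 3 - -20\right) 3 = 3 + \left(-3 + 20\right) 3 = 3 + 17 \cdot 3 = 3 + 51 = 54$)
$\frac{m}{R{\left(B \right)}} - \frac{23604}{-3782} = \frac{8457}{131 \cdot \frac{1}{54}} - \frac{23604}{-3782} = \frac{8457}{131 \cdot \frac{1}{54}} - - \frac{11802}{1891} = \frac{8457}{\frac{131}{54}} + \frac{11802}{1891} = 8457 \cdot \frac{54}{131} + \frac{11802}{1891} = \frac{456678}{131} + \frac{11802}{1891} = \frac{865124160}{247721}$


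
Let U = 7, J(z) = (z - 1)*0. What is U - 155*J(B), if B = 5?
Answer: 7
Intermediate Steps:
J(z) = 0 (J(z) = (-1 + z)*0 = 0)
U - 155*J(B) = 7 - 155*0 = 7 + 0 = 7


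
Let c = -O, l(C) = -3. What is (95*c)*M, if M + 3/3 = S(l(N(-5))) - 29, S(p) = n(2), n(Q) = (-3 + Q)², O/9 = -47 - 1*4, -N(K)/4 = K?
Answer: -1264545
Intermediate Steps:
N(K) = -4*K
O = -459 (O = 9*(-47 - 1*4) = 9*(-47 - 4) = 9*(-51) = -459)
c = 459 (c = -1*(-459) = 459)
S(p) = 1 (S(p) = (-3 + 2)² = (-1)² = 1)
M = -29 (M = -1 + (1 - 29) = -1 - 28 = -29)
(95*c)*M = (95*459)*(-29) = 43605*(-29) = -1264545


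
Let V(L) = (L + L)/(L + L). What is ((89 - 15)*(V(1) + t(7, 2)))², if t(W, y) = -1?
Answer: 0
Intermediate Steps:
V(L) = 1 (V(L) = (2*L)/((2*L)) = (2*L)*(1/(2*L)) = 1)
((89 - 15)*(V(1) + t(7, 2)))² = ((89 - 15)*(1 - 1))² = (74*0)² = 0² = 0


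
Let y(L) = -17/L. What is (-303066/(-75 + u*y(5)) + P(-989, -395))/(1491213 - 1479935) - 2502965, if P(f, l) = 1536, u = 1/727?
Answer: -3848128309514159/1537428238 ≈ -2.5030e+6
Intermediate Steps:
u = 1/727 ≈ 0.0013755
(-303066/(-75 + u*y(5)) + P(-989, -395))/(1491213 - 1479935) - 2502965 = (-303066/(-75 + (-17/5)/727) + 1536)/(1491213 - 1479935) - 2502965 = (-303066/(-75 + (-17*⅕)/727) + 1536)/11278 - 2502965 = (-303066/(-75 + (1/727)*(-17/5)) + 1536)*(1/11278) - 2502965 = (-303066/(-75 - 17/3635) + 1536)*(1/11278) - 2502965 = (-303066/(-272642/3635) + 1536)*(1/11278) - 2502965 = (-303066*(-3635/272642) + 1536)*(1/11278) - 2502965 = (550822455/136321 + 1536)*(1/11278) - 2502965 = (760211511/136321)*(1/11278) - 2502965 = 760211511/1537428238 - 2502965 = -3848128309514159/1537428238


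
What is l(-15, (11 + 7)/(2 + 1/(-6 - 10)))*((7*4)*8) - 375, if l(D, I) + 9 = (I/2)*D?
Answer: -557961/31 ≈ -17999.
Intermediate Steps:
l(D, I) = -9 + D*I/2 (l(D, I) = -9 + (I/2)*D = -9 + D*I/2)
l(-15, (11 + 7)/(2 + 1/(-6 - 10)))*((7*4)*8) - 375 = (-9 + (½)*(-15)*((11 + 7)/(2 + 1/(-6 - 10))))*((7*4)*8) - 375 = (-9 + (½)*(-15)*(18/(2 + 1/(-16))))*(28*8) - 375 = (-9 + (½)*(-15)*(18/(2 - 1/16)))*224 - 375 = (-9 + (½)*(-15)*(18/(31/16)))*224 - 375 = (-9 + (½)*(-15)*(18*(16/31)))*224 - 375 = (-9 + (½)*(-15)*(288/31))*224 - 375 = (-9 - 2160/31)*224 - 375 = -2439/31*224 - 375 = -546336/31 - 375 = -557961/31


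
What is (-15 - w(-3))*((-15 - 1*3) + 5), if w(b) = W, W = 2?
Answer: 221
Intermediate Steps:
w(b) = 2
(-15 - w(-3))*((-15 - 1*3) + 5) = (-15 - 1*2)*((-15 - 1*3) + 5) = (-15 - 2)*((-15 - 3) + 5) = -17*(-18 + 5) = -17*(-13) = 221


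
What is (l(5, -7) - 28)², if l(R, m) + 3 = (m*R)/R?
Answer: 1444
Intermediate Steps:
l(R, m) = -3 + m (l(R, m) = -3 + (m*R)/R = -3 + (R*m)/R = -3 + m)
(l(5, -7) - 28)² = ((-3 - 7) - 28)² = (-10 - 28)² = (-38)² = 1444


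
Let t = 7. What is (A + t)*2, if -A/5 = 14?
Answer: -126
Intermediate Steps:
A = -70 (A = -5*14 = -70)
(A + t)*2 = (-70 + 7)*2 = -63*2 = -126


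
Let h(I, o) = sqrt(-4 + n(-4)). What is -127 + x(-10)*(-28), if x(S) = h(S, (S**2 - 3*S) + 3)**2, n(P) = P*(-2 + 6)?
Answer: 433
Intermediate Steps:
n(P) = 4*P (n(P) = P*4 = 4*P)
h(I, o) = 2*I*sqrt(5) (h(I, o) = sqrt(-4 + 4*(-4)) = sqrt(-4 - 16) = sqrt(-20) = 2*I*sqrt(5))
x(S) = -20 (x(S) = (2*I*sqrt(5))**2 = -20)
-127 + x(-10)*(-28) = -127 - 20*(-28) = -127 + 560 = 433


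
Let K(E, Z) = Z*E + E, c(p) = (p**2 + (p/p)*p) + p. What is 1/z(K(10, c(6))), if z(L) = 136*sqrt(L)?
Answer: sqrt(10)/9520 ≈ 0.00033217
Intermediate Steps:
c(p) = p**2 + 2*p (c(p) = (p**2 + 1*p) + p = (p**2 + p) + p = (p + p**2) + p = p**2 + 2*p)
K(E, Z) = E + E*Z (K(E, Z) = E*Z + E = E + E*Z)
1/z(K(10, c(6))) = 1/(136*sqrt(10*(1 + 6*(2 + 6)))) = 1/(136*sqrt(10*(1 + 6*8))) = 1/(136*sqrt(10*(1 + 48))) = 1/(136*sqrt(10*49)) = 1/(136*sqrt(490)) = 1/(136*(7*sqrt(10))) = 1/(952*sqrt(10)) = sqrt(10)/9520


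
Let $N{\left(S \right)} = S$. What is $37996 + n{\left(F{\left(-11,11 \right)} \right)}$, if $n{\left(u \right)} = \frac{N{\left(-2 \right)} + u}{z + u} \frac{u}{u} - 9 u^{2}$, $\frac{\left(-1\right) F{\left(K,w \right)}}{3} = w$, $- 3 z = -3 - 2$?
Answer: $\frac{2650435}{94} \approx 28196.0$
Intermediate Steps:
$z = \frac{5}{3}$ ($z = - \frac{-3 - 2}{3} = \left(- \frac{1}{3}\right) \left(-5\right) = \frac{5}{3} \approx 1.6667$)
$F{\left(K,w \right)} = - 3 w$
$n{\left(u \right)} = - 9 u^{2} + \frac{-2 + u}{\frac{5}{3} + u}$ ($n{\left(u \right)} = \frac{-2 + u}{\frac{5}{3} + u} \frac{u}{u} - 9 u^{2} = \frac{-2 + u}{\frac{5}{3} + u} 1 - 9 u^{2} = \frac{-2 + u}{\frac{5}{3} + u} - 9 u^{2} = - 9 u^{2} + \frac{-2 + u}{\frac{5}{3} + u}$)
$37996 + n{\left(F{\left(-11,11 \right)} \right)} = 37996 + \frac{3 \left(-2 - 33 - 15 \left(\left(-3\right) 11\right)^{2} - 9 \left(\left(-3\right) 11\right)^{3}\right)}{5 + 3 \left(\left(-3\right) 11\right)} = 37996 + \frac{3 \left(-2 - 33 - 15 \left(-33\right)^{2} - 9 \left(-33\right)^{3}\right)}{5 + 3 \left(-33\right)} = 37996 + \frac{3 \left(-2 - 33 - 16335 - -323433\right)}{5 - 99} = 37996 + \frac{3 \left(-2 - 33 - 16335 + 323433\right)}{-94} = 37996 + 3 \left(- \frac{1}{94}\right) 307063 = 37996 - \frac{921189}{94} = \frac{2650435}{94}$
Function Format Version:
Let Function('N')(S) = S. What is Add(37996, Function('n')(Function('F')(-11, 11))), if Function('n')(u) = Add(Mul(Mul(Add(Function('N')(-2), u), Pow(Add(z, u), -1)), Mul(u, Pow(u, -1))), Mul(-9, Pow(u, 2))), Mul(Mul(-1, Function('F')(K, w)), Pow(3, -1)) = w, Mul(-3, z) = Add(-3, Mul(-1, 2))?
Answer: Rational(2650435, 94) ≈ 28196.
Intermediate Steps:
z = Rational(5, 3) (z = Mul(Rational(-1, 3), Add(-3, Mul(-1, 2))) = Mul(Rational(-1, 3), Add(-3, -2)) = Mul(Rational(-1, 3), -5) = Rational(5, 3) ≈ 1.6667)
Function('F')(K, w) = Mul(-3, w)
Function('n')(u) = Add(Mul(-9, Pow(u, 2)), Mul(Pow(Add(Rational(5, 3), u), -1), Add(-2, u))) (Function('n')(u) = Add(Mul(Mul(Add(-2, u), Pow(Add(Rational(5, 3), u), -1)), Mul(u, Pow(u, -1))), Mul(-9, Pow(u, 2))) = Add(Mul(Mul(Pow(Add(Rational(5, 3), u), -1), Add(-2, u)), 1), Mul(-9, Pow(u, 2))) = Add(Mul(Pow(Add(Rational(5, 3), u), -1), Add(-2, u)), Mul(-9, Pow(u, 2))) = Add(Mul(-9, Pow(u, 2)), Mul(Pow(Add(Rational(5, 3), u), -1), Add(-2, u))))
Add(37996, Function('n')(Function('F')(-11, 11))) = Add(37996, Mul(3, Pow(Add(5, Mul(3, Mul(-3, 11))), -1), Add(-2, Mul(-3, 11), Mul(-15, Pow(Mul(-3, 11), 2)), Mul(-9, Pow(Mul(-3, 11), 3))))) = Add(37996, Mul(3, Pow(Add(5, Mul(3, -33)), -1), Add(-2, -33, Mul(-15, Pow(-33, 2)), Mul(-9, Pow(-33, 3))))) = Add(37996, Mul(3, Pow(Add(5, -99), -1), Add(-2, -33, Mul(-15, 1089), Mul(-9, -35937)))) = Add(37996, Mul(3, Pow(-94, -1), Add(-2, -33, -16335, 323433))) = Add(37996, Mul(3, Rational(-1, 94), 307063)) = Add(37996, Rational(-921189, 94)) = Rational(2650435, 94)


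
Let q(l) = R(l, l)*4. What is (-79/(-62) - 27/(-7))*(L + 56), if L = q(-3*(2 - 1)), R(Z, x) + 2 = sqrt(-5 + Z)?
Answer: 53448/217 + 8908*I*sqrt(2)/217 ≈ 246.3 + 58.054*I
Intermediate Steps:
R(Z, x) = -2 + sqrt(-5 + Z)
q(l) = -8 + 4*sqrt(-5 + l) (q(l) = (-2 + sqrt(-5 + l))*4 = -8 + 4*sqrt(-5 + l))
L = -8 + 8*I*sqrt(2) (L = -8 + 4*sqrt(-5 - 3*(2 - 1)) = -8 + 4*sqrt(-5 - 3*1) = -8 + 4*sqrt(-5 - 3) = -8 + 4*sqrt(-8) = -8 + 4*(2*I*sqrt(2)) = -8 + 8*I*sqrt(2) ≈ -8.0 + 11.314*I)
(-79/(-62) - 27/(-7))*(L + 56) = (-79/(-62) - 27/(-7))*((-8 + 8*I*sqrt(2)) + 56) = (-79*(-1/62) - 27*(-1/7))*(48 + 8*I*sqrt(2)) = (79/62 + 27/7)*(48 + 8*I*sqrt(2)) = 2227*(48 + 8*I*sqrt(2))/434 = 53448/217 + 8908*I*sqrt(2)/217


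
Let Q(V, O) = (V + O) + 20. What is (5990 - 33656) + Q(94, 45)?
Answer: -27507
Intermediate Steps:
Q(V, O) = 20 + O + V (Q(V, O) = (O + V) + 20 = 20 + O + V)
(5990 - 33656) + Q(94, 45) = (5990 - 33656) + (20 + 45 + 94) = -27666 + 159 = -27507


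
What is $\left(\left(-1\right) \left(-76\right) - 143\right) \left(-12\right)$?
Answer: $804$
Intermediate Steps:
$\left(\left(-1\right) \left(-76\right) - 143\right) \left(-12\right) = \left(76 - 143\right) \left(-12\right) = \left(-67\right) \left(-12\right) = 804$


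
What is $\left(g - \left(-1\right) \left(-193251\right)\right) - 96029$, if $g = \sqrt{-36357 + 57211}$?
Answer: $-289280 + \sqrt{20854} \approx -2.8914 \cdot 10^{5}$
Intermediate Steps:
$g = \sqrt{20854} \approx 144.41$
$\left(g - \left(-1\right) \left(-193251\right)\right) - 96029 = \left(\sqrt{20854} - \left(-1\right) \left(-193251\right)\right) - 96029 = \left(\sqrt{20854} - 193251\right) - 96029 = \left(-193251 + \sqrt{20854}\right) - 96029 = -289280 + \sqrt{20854}$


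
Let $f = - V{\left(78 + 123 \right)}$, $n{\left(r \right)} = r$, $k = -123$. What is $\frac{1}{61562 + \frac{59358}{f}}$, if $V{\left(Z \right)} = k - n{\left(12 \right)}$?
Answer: $\frac{45}{2790076} \approx 1.6129 \cdot 10^{-5}$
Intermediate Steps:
$V{\left(Z \right)} = -135$ ($V{\left(Z \right)} = -123 - 12 = -135$)
$f = 135$ ($f = \left(-1\right) \left(-135\right) = 135$)
$\frac{1}{61562 + \frac{59358}{f}} = \frac{1}{61562 + \frac{59358}{135}} = \frac{1}{61562 + 59358 \cdot \frac{1}{135}} = \frac{1}{61562 + \frac{19786}{45}} = \frac{1}{\frac{2790076}{45}} = \frac{45}{2790076}$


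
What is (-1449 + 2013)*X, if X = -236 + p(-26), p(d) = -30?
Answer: -150024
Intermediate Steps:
X = -266 (X = -236 - 30 = -266)
(-1449 + 2013)*X = (-1449 + 2013)*(-266) = 564*(-266) = -150024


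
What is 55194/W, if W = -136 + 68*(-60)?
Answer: -27597/2108 ≈ -13.092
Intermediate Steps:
W = -4216 (W = -136 - 4080 = -4216)
55194/W = 55194/(-4216) = 55194*(-1/4216) = -27597/2108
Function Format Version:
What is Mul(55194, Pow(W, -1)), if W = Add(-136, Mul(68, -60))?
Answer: Rational(-27597, 2108) ≈ -13.092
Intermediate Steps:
W = -4216 (W = Add(-136, -4080) = -4216)
Mul(55194, Pow(W, -1)) = Mul(55194, Pow(-4216, -1)) = Mul(55194, Rational(-1, 4216)) = Rational(-27597, 2108)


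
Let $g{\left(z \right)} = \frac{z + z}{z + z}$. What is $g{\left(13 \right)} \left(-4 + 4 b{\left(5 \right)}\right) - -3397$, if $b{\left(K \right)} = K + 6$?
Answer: $3437$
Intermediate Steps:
$g{\left(z \right)} = 1$ ($g{\left(z \right)} = \frac{2 z}{2 z} = 2 z \frac{1}{2 z} = 1$)
$b{\left(K \right)} = 6 + K$
$g{\left(13 \right)} \left(-4 + 4 b{\left(5 \right)}\right) - -3397 = 1 \left(-4 + 4 \left(6 + 5\right)\right) - -3397 = 1 \left(-4 + 4 \cdot 11\right) + 3397 = 1 \left(-4 + 44\right) + 3397 = 1 \cdot 40 + 3397 = 40 + 3397 = 3437$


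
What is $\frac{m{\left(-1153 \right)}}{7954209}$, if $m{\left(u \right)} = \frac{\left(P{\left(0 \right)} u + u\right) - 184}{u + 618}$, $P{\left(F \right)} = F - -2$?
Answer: $\frac{3643}{4255501815} \approx 8.5607 \cdot 10^{-7}$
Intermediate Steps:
$P{\left(F \right)} = 2 + F$ ($P{\left(F \right)} = F + 2 = 2 + F$)
$m{\left(u \right)} = \frac{-184 + 3 u}{618 + u}$ ($m{\left(u \right)} = \frac{\left(\left(2 + 0\right) u + u\right) - 184}{u + 618} = \frac{\left(2 u + u\right) - 184}{618 + u} = \frac{3 u - 184}{618 + u} = \frac{-184 + 3 u}{618 + u}$)
$\frac{m{\left(-1153 \right)}}{7954209} = \frac{\frac{1}{618 - 1153} \left(-184 + 3 \left(-1153\right)\right)}{7954209} = \frac{-184 - 3459}{-535} \cdot \frac{1}{7954209} = \left(- \frac{1}{535}\right) \left(-3643\right) \frac{1}{7954209} = \frac{3643}{535} \cdot \frac{1}{7954209} = \frac{3643}{4255501815}$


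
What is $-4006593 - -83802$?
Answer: $-3922791$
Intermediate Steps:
$-4006593 - -83802 = -4006593 + \left(-678 + 84480\right) = -4006593 + 83802 = -3922791$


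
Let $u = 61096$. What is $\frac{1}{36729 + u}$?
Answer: $\frac{1}{97825} \approx 1.0222 \cdot 10^{-5}$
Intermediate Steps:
$\frac{1}{36729 + u} = \frac{1}{36729 + 61096} = \frac{1}{97825}$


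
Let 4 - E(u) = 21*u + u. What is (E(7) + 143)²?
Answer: 49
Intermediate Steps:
E(u) = 4 - 22*u (E(u) = 4 - (21*u + u) = 4 - 22*u)
(E(7) + 143)² = ((4 - 22*7) + 143)² = ((4 - 154) + 143)² = (-150 + 143)² = (-7)² = 49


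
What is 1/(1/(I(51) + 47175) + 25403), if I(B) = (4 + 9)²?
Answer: 47344/1202679633 ≈ 3.9365e-5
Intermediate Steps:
I(B) = 169 (I(B) = 13² = 169)
1/(1/(I(51) + 47175) + 25403) = 1/(1/(169 + 47175) + 25403) = 1/(1/47344 + 25403) = 1/(1202679633/47344) = 47344/1202679633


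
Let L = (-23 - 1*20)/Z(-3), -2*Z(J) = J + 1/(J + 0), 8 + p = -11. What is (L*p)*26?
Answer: 63726/5 ≈ 12745.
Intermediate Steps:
p = -19 (p = -8 - 11 = -19)
Z(J) = -J/2 - 1/(2*J) (Z(J) = -(J + 1/(J + 0))/2 = -(J + 1/J)/2 = -J/2 - 1/(2*J))
L = -129/5 (L = (-23 - 1*20)/(((½)*(-1 - 1*(-3)²)/(-3))) = (-23 - 20)/(((½)*(-⅓)*(-1 - 1*9))) = -43*(-6/(-1 - 9)) = -43/((½)*(-⅓)*(-10)) = -43/5/3 = -43*⅗ = -129/5 ≈ -25.800)
(L*p)*26 = -129/5*(-19)*26 = (2451/5)*26 = 63726/5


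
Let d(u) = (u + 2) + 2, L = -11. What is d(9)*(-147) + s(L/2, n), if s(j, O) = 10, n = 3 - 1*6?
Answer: -1901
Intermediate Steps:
n = -3 (n = 3 - 6 = -3)
d(u) = 4 + u (d(u) = (2 + u) + 2 = 4 + u)
d(9)*(-147) + s(L/2, n) = (4 + 9)*(-147) + 10 = 13*(-147) + 10 = -1911 + 10 = -1901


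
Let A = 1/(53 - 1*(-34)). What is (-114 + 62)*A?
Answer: -52/87 ≈ -0.59770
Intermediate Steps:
A = 1/87 (A = 1/(53 + 34) = 1/87 ≈ 0.011494)
(-114 + 62)*A = (-114 + 62)*(1/87) = -52*1/87 = -52/87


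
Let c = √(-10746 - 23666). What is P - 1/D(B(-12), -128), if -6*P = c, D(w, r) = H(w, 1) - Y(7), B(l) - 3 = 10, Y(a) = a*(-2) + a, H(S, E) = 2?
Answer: -⅑ - I*√8603/3 ≈ -0.11111 - 30.917*I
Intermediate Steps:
c = 2*I*√8603 (c = √(-34412) = 2*I*√8603 ≈ 185.5*I)
Y(a) = -a (Y(a) = -2*a + a = -a)
B(l) = 13 (B(l) = 3 + 10 = 13)
D(w, r) = 9 (D(w, r) = 2 - (-1)*7 = 2 - 1*(-7) = 2 + 7 = 9)
P = -I*√8603/3 ≈ -30.917*I
P - 1/D(B(-12), -128) = -I*√8603/3 - 1/9 = -I*√8603/3 - 1*⅑ = -I*√8603/3 - ⅑ = -⅑ - I*√8603/3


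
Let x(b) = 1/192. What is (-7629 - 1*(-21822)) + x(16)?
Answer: 2725057/192 ≈ 14193.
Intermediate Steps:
x(b) = 1/192
(-7629 - 1*(-21822)) + x(16) = (-7629 - 1*(-21822)) + 1/192 = (-7629 + 21822) + 1/192 = 14193 + 1/192 = 2725057/192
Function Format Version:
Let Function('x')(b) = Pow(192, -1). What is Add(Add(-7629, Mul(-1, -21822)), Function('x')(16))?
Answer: Rational(2725057, 192) ≈ 14193.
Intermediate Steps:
Function('x')(b) = Rational(1, 192)
Add(Add(-7629, Mul(-1, -21822)), Function('x')(16)) = Add(Add(-7629, Mul(-1, -21822)), Rational(1, 192)) = Add(Add(-7629, 21822), Rational(1, 192)) = Add(14193, Rational(1, 192)) = Rational(2725057, 192)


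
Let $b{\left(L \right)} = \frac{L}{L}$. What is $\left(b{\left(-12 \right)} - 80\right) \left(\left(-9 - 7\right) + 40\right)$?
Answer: $-1896$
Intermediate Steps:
$b{\left(L \right)} = 1$
$\left(b{\left(-12 \right)} - 80\right) \left(\left(-9 - 7\right) + 40\right) = \left(1 - 80\right) \left(\left(-9 - 7\right) + 40\right) = - 79 \left(-16 + 40\right) = \left(-79\right) 24 = -1896$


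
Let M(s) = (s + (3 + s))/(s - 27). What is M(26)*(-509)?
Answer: 27995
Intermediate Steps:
M(s) = (3 + 2*s)/(-27 + s)
M(26)*(-509) = ((3 + 2*26)/(-27 + 26))*(-509) = ((3 + 52)/(-1))*(-509) = -1*55*(-509) = -55*(-509) = 27995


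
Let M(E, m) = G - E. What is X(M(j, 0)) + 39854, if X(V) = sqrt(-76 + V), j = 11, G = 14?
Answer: 39854 + I*sqrt(73) ≈ 39854.0 + 8.544*I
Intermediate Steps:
M(E, m) = 14 - E
X(M(j, 0)) + 39854 = sqrt(-76 + (14 - 1*11)) + 39854 = sqrt(-76 + (14 - 11)) + 39854 = sqrt(-76 + 3) + 39854 = sqrt(-73) + 39854 = I*sqrt(73) + 39854 = 39854 + I*sqrt(73)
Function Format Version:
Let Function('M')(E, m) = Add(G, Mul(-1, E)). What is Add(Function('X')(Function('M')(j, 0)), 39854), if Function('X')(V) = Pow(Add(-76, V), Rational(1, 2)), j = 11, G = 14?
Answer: Add(39854, Mul(I, Pow(73, Rational(1, 2)))) ≈ Add(39854., Mul(8.5440, I))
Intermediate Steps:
Function('M')(E, m) = Add(14, Mul(-1, E))
Add(Function('X')(Function('M')(j, 0)), 39854) = Add(Pow(Add(-76, Add(14, Mul(-1, 11))), Rational(1, 2)), 39854) = Add(Pow(Add(-76, Add(14, -11)), Rational(1, 2)), 39854) = Add(Pow(Add(-76, 3), Rational(1, 2)), 39854) = Add(Pow(-73, Rational(1, 2)), 39854) = Add(Mul(I, Pow(73, Rational(1, 2))), 39854) = Add(39854, Mul(I, Pow(73, Rational(1, 2))))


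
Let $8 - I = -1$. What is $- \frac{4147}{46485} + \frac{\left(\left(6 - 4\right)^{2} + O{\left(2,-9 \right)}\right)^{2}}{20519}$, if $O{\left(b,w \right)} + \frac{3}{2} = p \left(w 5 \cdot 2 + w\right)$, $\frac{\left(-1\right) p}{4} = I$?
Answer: $\frac{2364801973993}{3815302860} \approx 619.82$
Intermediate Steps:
$I = 9$ ($I = 8 - -1 = 8 + 1 = 9$)
$p = -36$ ($p = \left(-4\right) 9 = -36$)
$O{\left(b,w \right)} = - \frac{3}{2} - 396 w$ ($O{\left(b,w \right)} = - \frac{3}{2} - 36 \left(w 5 \cdot 2 + w\right) = - \frac{3}{2} - 36 \left(5 w 2 + w\right) = - \frac{3}{2} - 36 \left(10 w + w\right) = - \frac{3}{2} - 36 \cdot 11 w = - \frac{3}{2} - 396 w$)
$- \frac{4147}{46485} + \frac{\left(\left(6 - 4\right)^{2} + O{\left(2,-9 \right)}\right)^{2}}{20519} = - \frac{4147}{46485} + \frac{\left(\left(6 - 4\right)^{2} - - \frac{7125}{2}\right)^{2}}{20519} = \left(-4147\right) \frac{1}{46485} + \left(2^{2} + \left(- \frac{3}{2} + 3564\right)\right)^{2} \cdot \frac{1}{20519} = - \frac{4147}{46485} + \left(4 + \frac{7125}{2}\right)^{2} \cdot \frac{1}{20519} = - \frac{4147}{46485} + \left(\frac{7133}{2}\right)^{2} \cdot \frac{1}{20519} = - \frac{4147}{46485} + \frac{50879689}{4} \cdot \frac{1}{20519} = - \frac{4147}{46485} + \frac{50879689}{82076} = \frac{2364801973993}{3815302860}$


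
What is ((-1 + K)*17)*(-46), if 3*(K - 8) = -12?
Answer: -2346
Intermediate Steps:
K = 4 (K = 8 + (⅓)*(-12) = 8 - 4 = 4)
((-1 + K)*17)*(-46) = ((-1 + 4)*17)*(-46) = (3*17)*(-46) = 51*(-46) = -2346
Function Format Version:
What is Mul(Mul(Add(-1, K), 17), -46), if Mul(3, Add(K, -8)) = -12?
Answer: -2346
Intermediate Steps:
K = 4 (K = Add(8, Mul(Rational(1, 3), -12)) = Add(8, -4) = 4)
Mul(Mul(Add(-1, K), 17), -46) = Mul(Mul(Add(-1, 4), 17), -46) = Mul(Mul(3, 17), -46) = Mul(51, -46) = -2346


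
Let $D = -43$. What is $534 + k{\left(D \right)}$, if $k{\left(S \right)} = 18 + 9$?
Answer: $561$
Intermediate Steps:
$k{\left(S \right)} = 27$
$534 + k{\left(D \right)} = 534 + 27 = 561$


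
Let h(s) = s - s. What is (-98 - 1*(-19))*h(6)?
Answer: 0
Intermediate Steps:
h(s) = 0
(-98 - 1*(-19))*h(6) = (-98 - 1*(-19))*0 = (-98 + 19)*0 = -79*0 = 0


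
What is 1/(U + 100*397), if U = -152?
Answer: 1/39548 ≈ 2.5286e-5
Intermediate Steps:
1/(U + 100*397) = 1/(-152 + 100*397) = 1/(-152 + 39700) = 1/39548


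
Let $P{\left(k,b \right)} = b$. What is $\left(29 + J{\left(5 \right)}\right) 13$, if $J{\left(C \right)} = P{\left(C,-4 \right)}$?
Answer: $325$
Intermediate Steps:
$J{\left(C \right)} = -4$
$\left(29 + J{\left(5 \right)}\right) 13 = \left(29 - 4\right) 13 = 25 \cdot 13 = 325$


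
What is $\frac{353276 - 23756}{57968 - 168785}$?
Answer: $- \frac{109840}{36939} \approx -2.9735$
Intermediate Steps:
$\frac{353276 - 23756}{57968 - 168785} = \frac{353276 + \left(-43305 + 19549\right)}{-110817} = \left(353276 - 23756\right) \left(- \frac{1}{110817}\right) = 329520 \left(- \frac{1}{110817}\right) = - \frac{109840}{36939}$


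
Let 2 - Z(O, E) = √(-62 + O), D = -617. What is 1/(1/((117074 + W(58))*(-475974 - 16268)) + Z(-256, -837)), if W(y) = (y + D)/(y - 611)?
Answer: 2031262285125659486038360902/327033227907998072951763885073 + 1015631142571641512763089604*I*√318/327033227907998072951763885073 ≈ 0.0062112 + 0.055381*I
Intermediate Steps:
Z(O, E) = 2 - √(-62 + O)
W(y) = (-617 + y)/(-611 + y) (W(y) = (y - 617)/(y - 611) = (-617 + y)/(-611 + y))
1/(1/((117074 + W(58))*(-475974 - 16268)) + Z(-256, -837)) = 1/(1/((117074 + (-617 + 58)/(-611 + 58))*(-475974 - 16268)) + (2 - √(-62 - 256))) = 1/(1/((117074 - 559/(-553))*(-492242)) + (2 - √(-318))) = 1/(1/((117074 - 1/553*(-559))*(-492242)) + (2 - I*√318)) = 1/(1/((117074 + 559/553)*(-492242)) + (2 - I*√318)) = 1/(1/((64742481/553)*(-492242)) + (2 - I*√318)) = 1/(1/(-31868968332402/553) + (2 - I*√318)) = 1/(-553/31868968332402 + (2 - I*√318)) = 1/(63737936664251/31868968332402 - I*√318)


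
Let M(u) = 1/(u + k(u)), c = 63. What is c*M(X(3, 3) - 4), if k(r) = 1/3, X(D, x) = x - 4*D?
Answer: -189/38 ≈ -4.9737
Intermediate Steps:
k(r) = ⅓
M(u) = 1/(⅓ + u) (M(u) = 1/(u + ⅓) = 1/(⅓ + u))
c*M(X(3, 3) - 4) = 63*(3/(1 + 3*((3 - 4*3) - 4))) = 63*(3/(1 + 3*((3 - 12) - 4))) = 63*(3/(1 + 3*(-9 - 4))) = 63*(3/(1 + 3*(-13))) = 63*(3/(1 - 39)) = 63*(3/(-38)) = 63*(3*(-1/38)) = 63*(-3/38) = -189/38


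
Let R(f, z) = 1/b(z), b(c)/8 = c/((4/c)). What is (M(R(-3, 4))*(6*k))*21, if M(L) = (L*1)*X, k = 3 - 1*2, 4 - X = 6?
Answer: -63/8 ≈ -7.8750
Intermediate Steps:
X = -2 (X = 4 - 1*6 = 4 - 6 = -2)
b(c) = 2*c² (b(c) = 8*(c/((4/c))) = 8*(c*(c/4)) = 8*(c²/4) = 2*c²)
k = 1 (k = 3 - 2 = 1)
R(f, z) = 1/(2*z²)
M(L) = -2*L (M(L) = (L*1)*(-2) = L*(-2) = -2*L)
(M(R(-3, 4))*(6*k))*21 = ((-1/4²)*(6*1))*21 = (-1/16*6)*21 = (-2*1/32*6)*21 = -1/16*6*21 = -3/8*21 = -63/8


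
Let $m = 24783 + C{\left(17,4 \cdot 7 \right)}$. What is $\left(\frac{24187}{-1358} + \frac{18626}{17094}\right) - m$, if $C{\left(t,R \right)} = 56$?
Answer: $- \frac{41213718607}{1658118} \approx -24856.0$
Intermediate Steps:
$m = 24839$ ($m = 24783 + 56 = 24839$)
$\left(\frac{24187}{-1358} + \frac{18626}{17094}\right) - m = \left(\frac{24187}{-1358} + \frac{18626}{17094}\right) - 24839 = \left(24187 \left(- \frac{1}{1358}\right) + 18626 \cdot \frac{1}{17094}\right) - 24839 = \left(- \frac{24187}{1358} + \frac{9313}{8547}\right) - 24839 = - \frac{27725605}{1658118} - 24839 = - \frac{41213718607}{1658118}$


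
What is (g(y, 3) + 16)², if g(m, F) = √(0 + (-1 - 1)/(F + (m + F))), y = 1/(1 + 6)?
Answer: (688 + I*√602)²/1849 ≈ 255.67 + 18.259*I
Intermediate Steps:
y = ⅐ (y = 1/7 = ⅐ ≈ 0.14286)
g(m, F) = √2*√(-1/(m + 2*F)) (g(m, F) = √(0 - 2/(F + (F + m))) = √(0 - 2/(m + 2*F)) = √(-2/(m + 2*F)) = √2*√(-1/(m + 2*F)))
(g(y, 3) + 16)² = (√2*√(-1/(⅐ + 2*3)) + 16)² = (√2*√(-1/(⅐ + 6)) + 16)² = (√2*√(-1/43/7) + 16)² = (√2*√(-1*7/43) + 16)² = (√2*√(-7/43) + 16)² = (√2*(I*√301/43) + 16)² = (I*√602/43 + 16)² = (16 + I*√602/43)²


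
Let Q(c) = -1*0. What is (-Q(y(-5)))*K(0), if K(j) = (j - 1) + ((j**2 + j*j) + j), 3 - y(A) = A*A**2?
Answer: 0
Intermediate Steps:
y(A) = 3 - A**3 (y(A) = 3 - A*A**2 = 3 - A**3)
K(j) = -1 + 2*j + 2*j**2 (K(j) = (-1 + j) + ((j**2 + j**2) + j) = (-1 + j) + (2*j**2 + j) = (-1 + j) + (j + 2*j**2) = -1 + 2*j + 2*j**2)
Q(c) = 0
(-Q(y(-5)))*K(0) = (-1*0)*(-1 + 2*0 + 2*0**2) = 0*(-1 + 0 + 2*0) = 0*(-1 + 0 + 0) = 0*(-1) = 0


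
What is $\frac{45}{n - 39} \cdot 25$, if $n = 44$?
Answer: $225$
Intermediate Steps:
$\frac{45}{n - 39} \cdot 25 = \frac{45}{44 - 39} \cdot 25 = \frac{45}{5} \cdot 25 = 45 \cdot \frac{1}{5} \cdot 25 = 9 \cdot 25 = 225$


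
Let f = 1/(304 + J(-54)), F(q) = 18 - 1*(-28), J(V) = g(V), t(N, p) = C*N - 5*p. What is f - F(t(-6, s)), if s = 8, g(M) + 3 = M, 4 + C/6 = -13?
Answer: -11361/247 ≈ -45.996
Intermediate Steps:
C = -102 (C = -24 + 6*(-13) = -24 - 78 = -102)
g(M) = -3 + M
t(N, p) = -102*N - 5*p
J(V) = -3 + V
F(q) = 46 (F(q) = 18 + 28 = 46)
f = 1/247 (f = 1/(304 + (-3 - 54)) = 1/(304 - 57) = 1/247 ≈ 0.0040486)
f - F(t(-6, s)) = 1/247 - 1*46 = 1/247 - 46 = -11361/247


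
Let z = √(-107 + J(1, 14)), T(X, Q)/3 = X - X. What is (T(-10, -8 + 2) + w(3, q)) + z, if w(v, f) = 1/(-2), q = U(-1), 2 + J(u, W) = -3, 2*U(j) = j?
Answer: -½ + 4*I*√7 ≈ -0.5 + 10.583*I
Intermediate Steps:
U(j) = j/2
J(u, W) = -5 (J(u, W) = -2 - 3 = -5)
q = -½ (q = (½)*(-1) = -½ ≈ -0.50000)
T(X, Q) = 0 (T(X, Q) = 3*(X - X) = 3*0 = 0)
w(v, f) = -½
z = 4*I*√7 (z = √(-107 - 5) = √(-112) = 4*I*√7 ≈ 10.583*I)
(T(-10, -8 + 2) + w(3, q)) + z = (0 - ½) + 4*I*√7 = -½ + 4*I*√7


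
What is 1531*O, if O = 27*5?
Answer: 206685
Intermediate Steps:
O = 135
1531*O = 1531*135 = 206685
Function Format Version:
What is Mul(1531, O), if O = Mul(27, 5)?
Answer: 206685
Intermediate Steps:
O = 135
Mul(1531, O) = Mul(1531, 135) = 206685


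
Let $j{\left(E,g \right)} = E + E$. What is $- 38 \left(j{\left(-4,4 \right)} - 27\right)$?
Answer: $1330$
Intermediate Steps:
$j{\left(E,g \right)} = 2 E$
$- 38 \left(j{\left(-4,4 \right)} - 27\right) = - 38 \left(2 \left(-4\right) - 27\right) = - 38 \left(-8 - 27\right) = \left(-38\right) \left(-35\right) = 1330$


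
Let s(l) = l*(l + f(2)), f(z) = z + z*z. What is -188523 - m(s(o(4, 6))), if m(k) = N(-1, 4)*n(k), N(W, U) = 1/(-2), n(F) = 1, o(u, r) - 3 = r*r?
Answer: -377045/2 ≈ -1.8852e+5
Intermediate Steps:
f(z) = z + z**2
o(u, r) = 3 + r**2 (o(u, r) = 3 + r*r = 3 + r**2)
s(l) = l*(6 + l) (s(l) = l*(l + 2*(1 + 2)) = l*(l + 2*3) = l*(l + 6) = l*(6 + l))
N(W, U) = -1/2
m(k) = -1/2 (m(k) = -1/2*1 = -1/2)
-188523 - m(s(o(4, 6))) = -188523 - 1*(-1/2) = -188523 + 1/2 = -377045/2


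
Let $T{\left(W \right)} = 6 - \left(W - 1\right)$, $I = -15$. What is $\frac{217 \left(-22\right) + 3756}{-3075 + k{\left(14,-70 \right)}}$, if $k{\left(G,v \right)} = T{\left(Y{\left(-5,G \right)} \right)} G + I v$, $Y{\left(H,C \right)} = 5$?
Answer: $\frac{1018}{1997} \approx 0.50976$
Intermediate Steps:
$T{\left(W \right)} = 7 - W$ ($T{\left(W \right)} = 6 - \left(W - 1\right) = 6 - \left(-1 + W\right) = 7 - W$)
$k{\left(G,v \right)} = - 15 v + 2 G$ ($k{\left(G,v \right)} = \left(7 - 5\right) G - 15 v = 2 G - 15 v = - 15 v + 2 G$)
$\frac{217 \left(-22\right) + 3756}{-3075 + k{\left(14,-70 \right)}} = \frac{217 \left(-22\right) + 3756}{-3075 + \left(\left(-15\right) \left(-70\right) + 2 \cdot 14\right)} = \frac{-4774 + 3756}{-3075 + \left(1050 + 28\right)} = - \frac{1018}{-3075 + 1078} = - \frac{1018}{-1997} = \left(-1018\right) \left(- \frac{1}{1997}\right) = \frac{1018}{1997}$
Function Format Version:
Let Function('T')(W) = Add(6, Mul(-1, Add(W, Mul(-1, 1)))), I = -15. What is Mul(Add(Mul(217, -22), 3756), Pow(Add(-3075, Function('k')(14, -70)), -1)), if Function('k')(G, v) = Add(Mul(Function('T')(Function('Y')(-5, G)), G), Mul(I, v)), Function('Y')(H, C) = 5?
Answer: Rational(1018, 1997) ≈ 0.50976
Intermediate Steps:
Function('T')(W) = Add(7, Mul(-1, W)) (Function('T')(W) = Add(6, Mul(-1, Add(W, -1))) = Add(6, Mul(-1, Add(-1, W))) = Add(6, Add(1, Mul(-1, W))) = Add(7, Mul(-1, W)))
Function('k')(G, v) = Add(Mul(-15, v), Mul(2, G)) (Function('k')(G, v) = Add(Mul(Add(7, Mul(-1, 5)), G), Mul(-15, v)) = Add(Mul(Add(7, -5), G), Mul(-15, v)) = Add(Mul(2, G), Mul(-15, v)) = Add(Mul(-15, v), Mul(2, G)))
Mul(Add(Mul(217, -22), 3756), Pow(Add(-3075, Function('k')(14, -70)), -1)) = Mul(Add(Mul(217, -22), 3756), Pow(Add(-3075, Add(Mul(-15, -70), Mul(2, 14))), -1)) = Mul(Add(-4774, 3756), Pow(Add(-3075, Add(1050, 28)), -1)) = Mul(-1018, Pow(Add(-3075, 1078), -1)) = Mul(-1018, Pow(-1997, -1)) = Mul(-1018, Rational(-1, 1997)) = Rational(1018, 1997)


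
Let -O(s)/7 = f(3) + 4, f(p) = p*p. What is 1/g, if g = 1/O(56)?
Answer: -91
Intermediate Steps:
f(p) = p²
O(s) = -91 (O(s) = -7*(3² + 4) = -7*(9 + 4) = -7*13 = -91)
g = -1/91 (g = 1/(-91) = -1/91 ≈ -0.010989)
1/g = 1/(-1/91) = -91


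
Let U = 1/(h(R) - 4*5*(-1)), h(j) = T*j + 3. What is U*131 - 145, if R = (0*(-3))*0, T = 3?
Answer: -3204/23 ≈ -139.30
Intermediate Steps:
R = 0 (R = 0*0 = 0)
h(j) = 3 + 3*j (h(j) = 3*j + 3 = 3 + 3*j)
U = 1/23 (U = 1/((3 + 3*0) - 4*5*(-1)) = 1/((3 + 0) - 20*(-1)) = 1/(3 + 20) = 1/23 ≈ 0.043478)
U*131 - 145 = (1/23)*131 - 145 = 131/23 - 145 = -3204/23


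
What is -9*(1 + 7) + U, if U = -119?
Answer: -191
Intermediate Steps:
-9*(1 + 7) + U = -9*(1 + 7) - 119 = -9*8 - 119 = -72 - 119 = -191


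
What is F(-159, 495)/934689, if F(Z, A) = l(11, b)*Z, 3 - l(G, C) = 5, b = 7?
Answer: 106/311563 ≈ 0.00034022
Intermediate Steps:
l(G, C) = -2 (l(G, C) = 3 - 1*5 = 3 - 5 = -2)
F(Z, A) = -2*Z
F(-159, 495)/934689 = -2*(-159)/934689 = 318*(1/934689) = 106/311563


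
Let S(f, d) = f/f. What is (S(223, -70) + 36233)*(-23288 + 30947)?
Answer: 277516206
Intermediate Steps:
S(f, d) = 1
(S(223, -70) + 36233)*(-23288 + 30947) = (1 + 36233)*(-23288 + 30947) = 36234*7659 = 277516206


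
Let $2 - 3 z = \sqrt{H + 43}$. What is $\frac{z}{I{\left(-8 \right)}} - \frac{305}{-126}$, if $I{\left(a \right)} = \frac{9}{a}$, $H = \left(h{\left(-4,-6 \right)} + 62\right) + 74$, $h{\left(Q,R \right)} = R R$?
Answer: $\frac{691}{378} + \frac{8 \sqrt{215}}{27} \approx 6.1726$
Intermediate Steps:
$h{\left(Q,R \right)} = R^{2}$
$H = 172$ ($H = \left(\left(-6\right)^{2} + 62\right) + 74 = \left(36 + 62\right) + 74 = 98 + 74 = 172$)
$z = \frac{2}{3} - \frac{\sqrt{215}}{3}$ ($z = \frac{2}{3} - \frac{\sqrt{172 + 43}}{3} = \frac{2}{3} - \frac{\sqrt{215}}{3} \approx -4.221$)
$\frac{z}{I{\left(-8 \right)}} - \frac{305}{-126} = \frac{\frac{2}{3} - \frac{\sqrt{215}}{3}}{9 \frac{1}{-8}} - \frac{305}{-126} = \frac{\frac{2}{3} - \frac{\sqrt{215}}{3}}{9 \left(- \frac{1}{8}\right)} - - \frac{305}{126} = \frac{\frac{2}{3} - \frac{\sqrt{215}}{3}}{- \frac{9}{8}} + \frac{305}{126} = \left(\frac{2}{3} - \frac{\sqrt{215}}{3}\right) \left(- \frac{8}{9}\right) + \frac{305}{126} = \left(- \frac{16}{27} + \frac{8 \sqrt{215}}{27}\right) + \frac{305}{126} = \frac{691}{378} + \frac{8 \sqrt{215}}{27}$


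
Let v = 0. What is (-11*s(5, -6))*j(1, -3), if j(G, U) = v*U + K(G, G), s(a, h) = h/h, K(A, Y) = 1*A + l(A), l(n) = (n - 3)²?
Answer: -55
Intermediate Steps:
l(n) = (-3 + n)²
K(A, Y) = A + (-3 + A)² (K(A, Y) = 1*A + (-3 + A)² = A + (-3 + A)²)
s(a, h) = 1
j(G, U) = G + (-3 + G)² (j(G, U) = 0*U + (G + (-3 + G)²) = 0 + (G + (-3 + G)²) = G + (-3 + G)²)
(-11*s(5, -6))*j(1, -3) = (-11*1)*(1 + (-3 + 1)²) = -11*(1 + (-2)²) = -11*(1 + 4) = -11*5 = -55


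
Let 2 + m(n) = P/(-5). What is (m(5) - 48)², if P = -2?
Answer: 61504/25 ≈ 2460.2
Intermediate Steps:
m(n) = -8/5 (m(n) = -2 - 2/(-5) = -2 - 2*(-⅕) = -2 + ⅖ = -8/5)
(m(5) - 48)² = (-8/5 - 48)² = (-248/5)² = 61504/25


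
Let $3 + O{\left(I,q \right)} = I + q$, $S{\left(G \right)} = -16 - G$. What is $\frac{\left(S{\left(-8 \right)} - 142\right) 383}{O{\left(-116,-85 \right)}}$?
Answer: $\frac{9575}{34} \approx 281.62$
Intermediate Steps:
$O{\left(I,q \right)} = -3 + I + q$ ($O{\left(I,q \right)} = -3 + \left(I + q\right) = -3 + I + q$)
$\frac{\left(S{\left(-8 \right)} - 142\right) 383}{O{\left(-116,-85 \right)}} = \frac{\left(\left(-16 - -8\right) - 142\right) 383}{-3 - 116 - 85} = \frac{\left(\left(-16 + 8\right) - 142\right) 383}{-204} = \left(-8 - 142\right) 383 \left(- \frac{1}{204}\right) = \left(-150\right) 383 \left(- \frac{1}{204}\right) = \left(-57450\right) \left(- \frac{1}{204}\right) = \frac{9575}{34}$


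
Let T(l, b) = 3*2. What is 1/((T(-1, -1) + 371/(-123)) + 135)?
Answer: 123/16972 ≈ 0.0072472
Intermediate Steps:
T(l, b) = 6
1/((T(-1, -1) + 371/(-123)) + 135) = 1/((6 + 371/(-123)) + 135) = 1/((6 + 371*(-1/123)) + 135) = 1/((6 - 371/123) + 135) = 1/(367/123 + 135) = 1/(16972/123) = 123/16972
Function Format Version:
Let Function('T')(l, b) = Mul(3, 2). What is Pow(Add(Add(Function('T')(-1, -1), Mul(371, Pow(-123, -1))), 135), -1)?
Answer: Rational(123, 16972) ≈ 0.0072472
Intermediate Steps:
Function('T')(l, b) = 6
Pow(Add(Add(Function('T')(-1, -1), Mul(371, Pow(-123, -1))), 135), -1) = Pow(Add(Add(6, Mul(371, Pow(-123, -1))), 135), -1) = Pow(Add(Add(6, Mul(371, Rational(-1, 123))), 135), -1) = Pow(Add(Add(6, Rational(-371, 123)), 135), -1) = Pow(Add(Rational(367, 123), 135), -1) = Pow(Rational(16972, 123), -1) = Rational(123, 16972)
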